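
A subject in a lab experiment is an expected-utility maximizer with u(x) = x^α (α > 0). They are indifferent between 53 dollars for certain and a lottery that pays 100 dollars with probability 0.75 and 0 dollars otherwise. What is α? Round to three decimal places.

EU(lottery) = 0.75·100^α + 0.25·0 = 0.75·100^α.
Setting u(53) equal to that: 53^α = 0.75·100^α ⇒ (53/100)^α = 0.75.
α = ln(0.75) / ln(53/100) = -0.287682/-0.634878 ≈ 0.453.

α ≈ 0.453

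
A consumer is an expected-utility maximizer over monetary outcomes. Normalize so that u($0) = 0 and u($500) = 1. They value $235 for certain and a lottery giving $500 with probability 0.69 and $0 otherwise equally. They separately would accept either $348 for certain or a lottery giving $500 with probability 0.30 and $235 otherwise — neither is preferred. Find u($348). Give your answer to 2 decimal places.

From the first indifference, u($235) = 0.69·u($500) + 0.31·u($0) = 0.69·1 + 0.31·0 = 0.69.
Then u($348) = 0.30·u($500) + 0.70·u($235) = 0.30·1.00 + 0.70·0.69 = 0.7830.

0.78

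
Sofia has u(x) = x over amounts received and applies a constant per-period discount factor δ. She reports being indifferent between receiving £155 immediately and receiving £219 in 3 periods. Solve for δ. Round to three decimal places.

δ ≈ 0.891

The payoff in 3 periods is discounted by δ^3, so u(155) = δ^3·u(219) and δ^3 = u(155)/u(219).
With u(x) = x: δ^3 = 155/219 = 0.70776.
So δ = 0.70776^(1/3) ≈ 0.891.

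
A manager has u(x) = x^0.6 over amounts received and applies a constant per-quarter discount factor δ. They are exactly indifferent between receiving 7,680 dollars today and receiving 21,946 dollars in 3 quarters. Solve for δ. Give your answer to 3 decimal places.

δ ≈ 0.811

Equating discounted utilities: u(7680) = δ^3·u(21946) ⇒ δ^3 = u(7680)/u(21946).
Since u(x) = x^0.6, δ^3 = (7680/21946)^0.6 = 0.34995^0.6 = 0.53260.
Hence δ = (0.53260)^(1/3) = 0.81059.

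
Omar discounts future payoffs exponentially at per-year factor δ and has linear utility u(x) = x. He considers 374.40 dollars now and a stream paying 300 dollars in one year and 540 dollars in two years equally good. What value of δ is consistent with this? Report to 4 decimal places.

δ ≈ 0.6000

The stream is worth 300δ + 540δ² today, so 300δ + 540δ² = 374.40.
Rearranged: 540δ² + 300δ − 374.40 = 0.
The positive root is δ = [−300 + √(300² + 4·540·374.40)] / (2·540) = (−300 + 948.000)/1080 ≈ 0.6000.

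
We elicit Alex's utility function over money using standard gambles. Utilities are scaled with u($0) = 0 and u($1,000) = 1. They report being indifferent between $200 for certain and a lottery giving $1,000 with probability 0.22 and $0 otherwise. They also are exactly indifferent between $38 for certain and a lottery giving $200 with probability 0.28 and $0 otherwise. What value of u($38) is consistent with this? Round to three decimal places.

From the first indifference, u($200) = 0.22·u($1,000) + 0.78·u($0) = 0.22·1 + 0.78·0 = 0.22.
Then u($38) = 0.28·u($200) + 0.72·u($0) = 0.28·0.22 + 0.72·0.00 = 0.0616.

0.062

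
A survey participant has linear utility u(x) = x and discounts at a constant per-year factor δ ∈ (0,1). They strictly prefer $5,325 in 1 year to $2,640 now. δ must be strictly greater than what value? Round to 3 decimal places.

Under u(x) = x this choice says 2640 < δ·5325.
Dividing through by 5325 gives δ > 0.49577.

δ > 0.496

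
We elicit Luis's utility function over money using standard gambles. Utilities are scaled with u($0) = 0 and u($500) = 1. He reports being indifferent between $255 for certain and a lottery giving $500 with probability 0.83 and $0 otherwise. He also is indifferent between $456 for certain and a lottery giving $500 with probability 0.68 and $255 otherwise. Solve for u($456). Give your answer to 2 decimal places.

The first gamble pins u($255): it must equal 0.83·1 + 0.17·0 = 0.83.
Then u($456) = 0.68·u($500) + 0.32·u($255) = 0.68·1.00 + 0.32·0.83 = 0.9456.

0.95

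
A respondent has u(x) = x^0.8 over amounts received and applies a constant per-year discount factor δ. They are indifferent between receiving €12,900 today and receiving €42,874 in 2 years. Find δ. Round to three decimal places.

The payoff in 2 years is discounted by δ^2, so u(12900) = δ^2·u(42874) and δ^2 = u(12900)/u(42874).
Since u(x) = x^0.8, δ^2 = (12900/42874)^0.8 = 0.30088^0.8 = 0.38257.
So δ = 0.38257^(1/2) ≈ 0.619.

δ ≈ 0.619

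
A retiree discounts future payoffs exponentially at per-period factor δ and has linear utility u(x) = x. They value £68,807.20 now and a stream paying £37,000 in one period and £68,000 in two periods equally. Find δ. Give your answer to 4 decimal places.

δ ≈ 0.7700

Present value of the stream is 37000·δ + 68000·δ². Indifference gives 37000δ + 68000δ² = 68807.20.
Rearranged: 68000δ² + 37000δ − 68807.20 = 0.
By the quadratic formula (taking the positive root), δ = (−37000 + √20084558400.00) / 136000 ≈ 0.7700.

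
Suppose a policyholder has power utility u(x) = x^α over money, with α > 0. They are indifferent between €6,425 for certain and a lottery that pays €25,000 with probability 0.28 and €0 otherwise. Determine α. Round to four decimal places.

α ≈ 0.9369

The lottery's expected utility is 0.28·u(25000) + 0.72·u(0) = 0.28·25000^α (since u(0) = 0 for α > 0).
Setting u(6425) equal to that: 6425^α = 0.28·25000^α ⇒ (6425/25000)^α = 0.28.
Take logs: α = ln 0.28 / ln(6425/25000) ≈ 0.936914.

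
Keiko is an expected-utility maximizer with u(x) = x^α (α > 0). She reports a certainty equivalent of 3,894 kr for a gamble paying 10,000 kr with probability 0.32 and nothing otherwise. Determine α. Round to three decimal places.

EU(lottery) = 0.32·10000^α + 0.68·0 = 0.32·10000^α.
Equating: 3894^α = 0.32·10000^α, i.e. 0.3894^α = 0.32.
Taking logs: α·ln(3894/10000) = ln(0.32), so α = -1.139434 / -0.943148 ≈ 1.208.

α ≈ 1.208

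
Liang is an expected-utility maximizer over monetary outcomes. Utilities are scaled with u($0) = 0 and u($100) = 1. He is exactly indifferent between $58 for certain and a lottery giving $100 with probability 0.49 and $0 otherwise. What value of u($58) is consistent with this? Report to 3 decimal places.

By the standard-gamble method, u($58) is just the indifference probability on the best outcome: 0.49.

0.490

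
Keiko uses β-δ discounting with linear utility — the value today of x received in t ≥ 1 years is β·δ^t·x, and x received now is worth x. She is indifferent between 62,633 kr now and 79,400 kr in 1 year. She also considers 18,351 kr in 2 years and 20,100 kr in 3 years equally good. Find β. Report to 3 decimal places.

β ≈ 0.864

The second indifference involves only future payoffs, so β cancels: β·δ^2·18351 = β·δ^3·20100, giving δ = 18351/20100 = 0.91299.
Substituting δ into 62633 = β·δ·79400: β = 62633/(72491.015) ≈ 0.864.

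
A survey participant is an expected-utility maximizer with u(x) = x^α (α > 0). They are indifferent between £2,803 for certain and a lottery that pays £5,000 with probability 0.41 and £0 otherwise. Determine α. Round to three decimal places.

EU(lottery) = 0.41·5000^α + 0.59·0 = 0.41·5000^α.
Setting u(2803) equal to that: 2803^α = 0.41·5000^α ⇒ (2803/5000)^α = 0.41.
α = ln(0.41) / ln(2803/5000) = -0.891598/-0.578748 ≈ 1.541.

α ≈ 1.541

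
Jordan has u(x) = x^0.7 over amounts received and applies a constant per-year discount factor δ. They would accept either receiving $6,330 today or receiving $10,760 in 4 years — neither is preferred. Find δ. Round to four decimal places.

δ ≈ 0.9113

Equating discounted utilities: u(6330) = δ^4·u(10760) ⇒ δ^4 = u(6330)/u(10760).
Since u(x) = x^0.7, δ^4 = (6330/10760)^0.7 = 0.58829^0.7 = 0.68979.
Taking the 4th root: δ = 0.68979^(1/4) ≈ 0.9113.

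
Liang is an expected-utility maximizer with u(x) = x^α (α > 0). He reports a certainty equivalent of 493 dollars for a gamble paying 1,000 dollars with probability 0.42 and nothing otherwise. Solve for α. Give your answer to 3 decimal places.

α ≈ 1.227

EU(lottery) = 0.42·1000^α + 0.58·0 = 0.42·1000^α.
Equating: 493^α = 0.42·1000^α, i.e. 0.4930^α = 0.42.
Taking logs: α·ln(493/1000) = ln(0.42), so α = -0.867501 / -0.707246 ≈ 1.227.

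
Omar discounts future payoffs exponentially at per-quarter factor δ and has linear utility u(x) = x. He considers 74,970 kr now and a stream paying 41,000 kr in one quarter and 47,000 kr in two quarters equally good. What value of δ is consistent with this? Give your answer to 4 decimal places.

δ ≈ 0.9000

Present value of the stream is 41000·δ + 47000·δ². Indifference gives 41000δ + 47000δ² = 74970.
So 47000δ² + 41000δ − 74970 = 0.
By the quadratic formula (taking the positive root), δ = (−41000 + √15775360000.00) / 94000 ≈ 0.9000.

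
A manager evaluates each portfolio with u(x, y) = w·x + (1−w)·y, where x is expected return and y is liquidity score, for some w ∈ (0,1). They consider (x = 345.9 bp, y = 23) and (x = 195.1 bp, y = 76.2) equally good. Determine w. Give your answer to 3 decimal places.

u(345.9,23) = u(195.1,76.2) means w·345.9 + (1−w)·23 = w·195.1 + (1−w)·76.2.
w·(345.9−195.1) = (1−w)·(76.2−23), i.e. w·150.8 = (1−w)·53.2.
Hence w = 53.2/(150.8+53.2) = 53.2/204 = 0.261.

w = 0.261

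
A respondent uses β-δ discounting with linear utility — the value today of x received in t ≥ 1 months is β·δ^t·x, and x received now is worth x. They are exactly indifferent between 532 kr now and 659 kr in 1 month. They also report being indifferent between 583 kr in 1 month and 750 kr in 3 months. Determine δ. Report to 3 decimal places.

The second indifference involves only future payoffs, so β cancels: β·δ^1·583 = β·δ^3·750, giving δ^2 = 583/750 = 0.77733, so δ = 0.88167.

δ ≈ 0.882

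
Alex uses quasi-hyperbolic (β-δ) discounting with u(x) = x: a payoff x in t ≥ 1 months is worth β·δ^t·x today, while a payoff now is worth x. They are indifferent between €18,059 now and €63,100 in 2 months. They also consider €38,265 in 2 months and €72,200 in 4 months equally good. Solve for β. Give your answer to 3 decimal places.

The second indifference involves only future payoffs, so β cancels: β·δ^2·38265 = β·δ^4·72200, giving δ^2 = 38265/72200 = 0.52999, so δ = 0.72800.
The first indifference: 18059 = β·δ^2·63100, so β = 18059/(δ^2·63100) = 18059/(0.52999·63100) ≈ 0.540.

β ≈ 0.540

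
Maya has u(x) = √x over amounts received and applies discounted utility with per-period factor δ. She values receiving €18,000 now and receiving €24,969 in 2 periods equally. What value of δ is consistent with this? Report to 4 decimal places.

Indifference means u(18000) = δ^2 · u(24969), so δ^2 = u(18000)/u(24969).
With u(x) = √x: δ^2 = √18000/√24969 = √(18000/24969) = 0.84905.
Taking the square root: δ = 0.84905^(1/2) ≈ 0.9214.

δ ≈ 0.9214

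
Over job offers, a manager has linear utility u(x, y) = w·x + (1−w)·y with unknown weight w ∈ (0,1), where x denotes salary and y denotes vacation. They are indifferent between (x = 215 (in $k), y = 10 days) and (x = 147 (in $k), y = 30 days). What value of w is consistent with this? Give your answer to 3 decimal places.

w = 0.227

Indifference: w·215 + (1−w)·10 = w·147 + (1−w)·30.
Collecting terms: w·68 = (1−w)·20.
So w/(1−w) = 20/68 = 0.2941, giving w = 20/(68+20) = 0.227.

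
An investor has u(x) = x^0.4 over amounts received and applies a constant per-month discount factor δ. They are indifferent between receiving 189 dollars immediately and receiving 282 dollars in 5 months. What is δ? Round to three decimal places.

Indifference means u(189) = δ^5 · u(282), so δ^5 = u(189)/u(282).
With u(x) = x^0.4: δ^5 = 189^0.4/282^0.4 = (189/282)^0.4 = 0.85209.
Hence δ = (0.85209)^(1/5) = 0.96849.

δ ≈ 0.968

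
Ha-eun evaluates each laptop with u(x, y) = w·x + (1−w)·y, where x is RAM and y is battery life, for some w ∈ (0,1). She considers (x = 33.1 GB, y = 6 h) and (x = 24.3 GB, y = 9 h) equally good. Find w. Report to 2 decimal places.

w = 0.25

Equating utilities: w·33.1 + (1−w)·6 = w·24.3 + (1−w)·9.
w·(33.1−24.3) = (1−w)·(9−6), i.e. w·8.8 = (1−w)·3.
The marginal rate of substitution is 3/8.8, so w = 3/(8.8+3) = 0.25.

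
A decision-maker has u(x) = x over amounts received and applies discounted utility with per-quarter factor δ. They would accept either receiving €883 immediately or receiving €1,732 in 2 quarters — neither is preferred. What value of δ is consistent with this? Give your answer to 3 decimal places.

δ ≈ 0.714

Indifference means u(883) = δ^2 · u(1732), so δ^2 = u(883)/u(1732).
With u(x) = x: δ^2 = 883/1732 = 0.50982.
Taking the square root: δ = 0.50982^(1/2) ≈ 0.714.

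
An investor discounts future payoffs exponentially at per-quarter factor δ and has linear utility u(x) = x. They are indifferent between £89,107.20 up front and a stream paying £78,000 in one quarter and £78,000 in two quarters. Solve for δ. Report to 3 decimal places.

Present value of the stream is 78000·δ + 78000·δ². Indifference gives 78000δ + 78000δ² = 89107.20.
That is, 78000δ² + 78000δ − 89107.20 = 0, a quadratic in δ.
The positive root is δ = [−78000 + √(78000² + 4·78000·89107.20)] / (2·78000) = (−78000 + 184080.000)/156000 ≈ 0.680.

δ ≈ 0.680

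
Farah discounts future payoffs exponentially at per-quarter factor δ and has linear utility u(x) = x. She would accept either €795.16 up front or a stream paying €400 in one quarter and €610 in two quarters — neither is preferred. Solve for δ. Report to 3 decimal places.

δ ≈ 0.860

Present value of the stream is 400·δ + 610·δ². Indifference gives 400δ + 610δ² = 795.16.
So 610δ² + 400δ − 795.16 = 0.
The positive root is δ = [−400 + √(400² + 4·610·795.16)] / (2·610) = (−400 + 1449.203)/1220 ≈ 0.860.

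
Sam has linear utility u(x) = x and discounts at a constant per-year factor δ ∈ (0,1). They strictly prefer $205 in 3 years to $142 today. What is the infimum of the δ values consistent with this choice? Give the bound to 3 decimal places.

The preference means 142 < δ^3·205.
Dividing by 205: δ^3 > 0.69268. Both sides are positive, so the cube root keeps the direction.
δ > 0.69268^(1/3) = 0.885.

δ > 0.885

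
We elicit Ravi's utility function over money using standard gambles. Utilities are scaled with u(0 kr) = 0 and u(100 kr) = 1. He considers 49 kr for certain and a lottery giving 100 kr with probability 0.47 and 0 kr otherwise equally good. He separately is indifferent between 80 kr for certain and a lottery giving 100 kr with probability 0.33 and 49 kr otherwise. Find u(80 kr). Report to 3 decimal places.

0.645

First, u(49 kr) = 0.47·u(100 kr) + 0.53·u(0 kr) = 0.47.
The second indifference gives u(80 kr) = 0.33·u(100 kr) + 0.67·u(49 kr) = 0.33·1.00 + 0.67·0.47 = 0.6449.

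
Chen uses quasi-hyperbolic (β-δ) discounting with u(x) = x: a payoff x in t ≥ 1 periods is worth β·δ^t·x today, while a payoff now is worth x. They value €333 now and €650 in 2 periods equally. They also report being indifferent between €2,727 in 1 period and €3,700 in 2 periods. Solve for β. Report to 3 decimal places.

β ≈ 0.943

The second indifference involves only future payoffs, so β cancels: β·δ^1·2727 = β·δ^2·3700, giving δ = 2727/3700 = 0.73703.
The first indifference: 333 = β·δ^2·650, so β = 333/(δ^2·650) = 333/(0.54321·650) ≈ 0.943.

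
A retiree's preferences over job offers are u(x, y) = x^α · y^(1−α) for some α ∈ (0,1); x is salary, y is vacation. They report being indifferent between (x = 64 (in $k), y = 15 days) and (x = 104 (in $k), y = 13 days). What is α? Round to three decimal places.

α ≈ 0.228

Indifference: 64^α · 15^(1−α) = 104^α · 13^(1−α).
Taking logs: α·ln 64 + (1−α)·ln 15 = α·ln 104 + (1−α)·ln 13, i.e. α·-0.485508 = (1−α)·-0.143101.
Thus α·(-0.628609) = -0.143101, so α = -0.143101/-0.628609 ≈ 0.228.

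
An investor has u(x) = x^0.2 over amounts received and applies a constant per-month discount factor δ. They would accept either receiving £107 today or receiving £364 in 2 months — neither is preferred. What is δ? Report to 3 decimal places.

δ ≈ 0.885

Indifference means u(107) = δ^2 · u(364), so δ^2 = u(107)/u(364).
Since u(x) = x^0.2, δ^2 = (107/364)^0.2 = 0.29396^0.2 = 0.78281.
So δ = 0.78281^(1/2) ≈ 0.885.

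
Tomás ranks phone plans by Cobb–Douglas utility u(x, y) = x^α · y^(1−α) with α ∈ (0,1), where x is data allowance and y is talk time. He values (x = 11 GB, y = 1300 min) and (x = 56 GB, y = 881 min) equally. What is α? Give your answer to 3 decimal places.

Indifference: 11^α · 1300^(1−α) = 56^α · 881^(1−α).
(11/56)^α = (881/1300)^(1−α); take logs: α·ln(11/56) = (1−α)·ln(881/1300), i.e. α·-1.627456 = (1−α)·-0.389062.
With A = -1.627456 and B = -0.389062: α·A = (1−α)·B, so α = B/(A+B) = -0.389062/-2.016518 ≈ 0.193.

α ≈ 0.193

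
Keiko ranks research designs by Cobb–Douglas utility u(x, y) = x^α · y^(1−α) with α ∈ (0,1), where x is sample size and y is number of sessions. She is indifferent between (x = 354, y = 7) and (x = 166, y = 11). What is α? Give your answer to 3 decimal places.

α ≈ 0.374

Set the two utilities equal: 354^α·7^(1−α) = 166^α·11^(1−α).
Taking logs: α·ln 354 + (1−α)·ln 7 = α·ln 166 + (1−α)·ln 11, i.e. α·0.757309 = (1−α)·0.451985.
With A = 0.757309 and B = 0.451985: α·A = (1−α)·B, so α = B/(A+B) = 0.451985/1.209294 ≈ 0.374.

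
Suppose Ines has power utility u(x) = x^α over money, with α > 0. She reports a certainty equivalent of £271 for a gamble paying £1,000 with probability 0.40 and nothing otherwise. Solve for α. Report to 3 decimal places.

The lottery's expected utility is 0.40·u(1000) + 0.60·u(0) = 0.40·1000^α (since u(0) = 0 for α > 0).
Indifference: 271^α = 0.40·1000^α, so (271/1000)^α = 0.40.
Taking logs: α·ln(271/1000) = ln(0.40), so α = -0.916291 / -1.305636 ≈ 0.702.

α ≈ 0.702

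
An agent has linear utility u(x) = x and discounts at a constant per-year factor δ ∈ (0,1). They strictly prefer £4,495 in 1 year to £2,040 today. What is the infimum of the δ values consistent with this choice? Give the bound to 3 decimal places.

Under u(x) = x this choice says 2040 < δ·4495.
So δ > 2040/4495 = 0.45384.

δ > 0.454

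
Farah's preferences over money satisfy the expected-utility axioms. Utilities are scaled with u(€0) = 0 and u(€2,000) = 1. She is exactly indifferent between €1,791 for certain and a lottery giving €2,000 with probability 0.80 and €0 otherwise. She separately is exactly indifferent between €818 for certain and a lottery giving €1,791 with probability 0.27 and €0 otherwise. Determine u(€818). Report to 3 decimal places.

The first gamble pins u(€1,791): it must equal 0.80·1 + 0.20·0 = 0.80.
Then u(€818) = 0.27·u(€1,791) + 0.73·u(€0) = 0.27·0.80 + 0.73·0.00 = 0.2160.

0.216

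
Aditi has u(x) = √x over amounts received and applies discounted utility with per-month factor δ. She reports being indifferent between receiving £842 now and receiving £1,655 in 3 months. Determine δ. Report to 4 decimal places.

The payoff in 3 months is discounted by δ^3, so u(842) = δ^3·u(1655) and δ^3 = u(842)/u(1655).
With u(x) = √x: δ^3 = √842/√1655 = √(842/1655) = 0.71328.
Hence δ = (0.71328)^(1/3) = 0.893482.

δ ≈ 0.8935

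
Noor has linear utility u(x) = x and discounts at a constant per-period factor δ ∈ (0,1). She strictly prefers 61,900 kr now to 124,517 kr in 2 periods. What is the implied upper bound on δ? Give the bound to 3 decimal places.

δ < 0.705

Comparing present values: 61900 > δ^2·124517.
Dividing by 124517: δ^2 < 0.49712. Both sides are positive, so the square root keeps the direction.
δ < (61900/124517)^(1/2) ≈ 0.705.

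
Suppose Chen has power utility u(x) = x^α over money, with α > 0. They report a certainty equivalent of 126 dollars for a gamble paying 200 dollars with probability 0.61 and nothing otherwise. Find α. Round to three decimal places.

α ≈ 1.070

Since u(0) = 0, the lottery's EU is 0.61·200^α.
Indifference: 126^α = 0.61·200^α, so (126/200)^α = 0.61.
α = ln(0.61) / ln(126/200) = -0.494296/-0.462035 ≈ 1.070.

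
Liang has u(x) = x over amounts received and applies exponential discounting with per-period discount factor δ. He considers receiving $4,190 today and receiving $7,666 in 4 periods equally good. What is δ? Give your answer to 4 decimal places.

δ ≈ 0.8598

Equating discounted utilities: u(4190) = δ^4·u(7666) ⇒ δ^4 = u(4190)/u(7666).
With u(x) = x: δ^4 = 4190/7666 = 0.54657.
Taking the 4th root: δ = 0.54657^(1/4) ≈ 0.8598.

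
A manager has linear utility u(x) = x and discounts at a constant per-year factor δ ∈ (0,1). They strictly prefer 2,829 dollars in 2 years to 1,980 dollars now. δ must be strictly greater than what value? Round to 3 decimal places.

δ > 0.837

The preference means 1980 < δ^2·2829.
Dividing by 2829: δ^2 > 0.69989. Both sides are positive, so the square root keeps the direction.
δ > (1980/2829)^(1/2) ≈ 0.837.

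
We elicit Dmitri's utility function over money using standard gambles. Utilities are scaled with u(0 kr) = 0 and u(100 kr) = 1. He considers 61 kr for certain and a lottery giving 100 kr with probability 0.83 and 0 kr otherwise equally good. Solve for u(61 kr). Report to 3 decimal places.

0.830

u(61 kr) equals the lottery's expected utility: 0.83·1 + 0.17·0 = 0.83.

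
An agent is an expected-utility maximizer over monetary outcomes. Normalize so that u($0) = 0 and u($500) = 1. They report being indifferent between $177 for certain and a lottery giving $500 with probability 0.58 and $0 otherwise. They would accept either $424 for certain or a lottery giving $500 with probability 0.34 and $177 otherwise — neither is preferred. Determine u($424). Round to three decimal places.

First, u($177) = 0.58·u($500) + 0.42·u($0) = 0.58.
Then u($424) = 0.34·u($500) + 0.66·u($177) = 0.34·1.00 + 0.66·0.58 = 0.7228.

0.723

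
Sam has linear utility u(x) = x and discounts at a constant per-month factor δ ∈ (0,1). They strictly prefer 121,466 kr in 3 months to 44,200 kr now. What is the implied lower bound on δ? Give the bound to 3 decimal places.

δ > 0.714

Comparing present values: 44200 < δ^3·121466.
Hence δ^3 > 44200/121466 = 0.36389, and x ↦ x^(1/3) is increasing on (0,∞).
δ > 0.36389^(1/3) = 0.714.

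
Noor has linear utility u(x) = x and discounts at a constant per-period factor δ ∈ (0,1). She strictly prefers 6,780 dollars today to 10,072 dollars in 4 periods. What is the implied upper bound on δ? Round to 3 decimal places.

δ < 0.906

Under u(x) = x this choice says 6780 > δ^4·10072.
So δ^4 < 6780/10072 = 0.67315; taking the 4th root of both positive sides preserves the inequality.
δ < (6780/10072)^(1/4) ≈ 0.906.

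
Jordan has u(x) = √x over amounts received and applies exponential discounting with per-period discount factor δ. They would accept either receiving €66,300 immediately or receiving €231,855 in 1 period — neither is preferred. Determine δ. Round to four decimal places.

δ ≈ 0.5347

Indifference means u(66300) = δ · u(231855), so δ = u(66300)/u(231855).
With u(x) = √x: δ = √66300/√231855 = √(66300/231855) = 0.53475.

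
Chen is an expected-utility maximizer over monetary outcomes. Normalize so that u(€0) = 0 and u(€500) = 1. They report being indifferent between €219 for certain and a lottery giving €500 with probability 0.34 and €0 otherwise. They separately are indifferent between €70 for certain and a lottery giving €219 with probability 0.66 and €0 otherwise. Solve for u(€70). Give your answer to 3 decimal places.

First, u(€219) = 0.34·u(€500) + 0.66·u(€0) = 0.34.
Then u(€70) = 0.66·u(€219) + 0.34·u(€0) = 0.66·0.34 + 0.34·0.00 = 0.2244.

0.224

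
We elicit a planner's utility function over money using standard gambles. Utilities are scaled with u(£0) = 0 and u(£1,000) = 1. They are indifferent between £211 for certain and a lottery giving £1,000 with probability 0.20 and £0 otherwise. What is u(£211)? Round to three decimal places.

0.200

The indifference gives u(£211) = 0.20·u(£1,000) + 0.80·u(£0) = 0.20·1 + 0.80·0 = 0.20.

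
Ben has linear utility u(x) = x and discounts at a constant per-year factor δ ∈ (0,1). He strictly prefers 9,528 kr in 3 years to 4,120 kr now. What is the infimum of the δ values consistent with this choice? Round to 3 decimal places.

δ > 0.756

Comparing present values: 4120 < δ^3·9528.
Dividing by 9528: δ^3 > 0.43241. Both sides are positive, so the cube root keeps the direction.
δ > 0.43241^(1/3) = 0.756.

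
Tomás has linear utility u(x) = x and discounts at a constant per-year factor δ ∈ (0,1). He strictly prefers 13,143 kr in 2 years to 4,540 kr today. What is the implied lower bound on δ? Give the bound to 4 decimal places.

δ > 0.5877

Comparing present values: 4540 < δ^2·13143.
So δ^2 > 4540/13143 = 0.34543; taking the square root of both positive sides preserves the inequality.
δ > 0.34543^(1/2) = 0.5877.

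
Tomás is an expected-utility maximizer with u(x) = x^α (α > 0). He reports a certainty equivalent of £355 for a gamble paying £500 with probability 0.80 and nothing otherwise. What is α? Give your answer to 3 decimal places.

EU(lottery) = 0.80·500^α + 0.20·0 = 0.80·500^α.
Setting u(355) equal to that: 355^α = 0.80·500^α ⇒ (355/500)^α = 0.80.
Take logs: α = ln 0.80 / ln(355/500) ≈ 0.65153.

α ≈ 0.652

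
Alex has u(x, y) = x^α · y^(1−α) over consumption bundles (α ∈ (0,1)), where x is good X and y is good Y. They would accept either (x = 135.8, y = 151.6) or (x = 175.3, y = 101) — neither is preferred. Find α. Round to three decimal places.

α ≈ 0.614

Set the two utilities equal: 135.8^α·151.6^(1−α) = 175.3^α·101^(1−α).
(135.8/175.3)^α = (101/151.6)^(1−α); take logs: α·ln(135.8/175.3) = (1−α)·ln(101/151.6), i.e. α·-0.255316 = (1−α)·-0.406125.
Thus α·(-0.661441) = -0.406125, so α = -0.406125/-0.661441 ≈ 0.614.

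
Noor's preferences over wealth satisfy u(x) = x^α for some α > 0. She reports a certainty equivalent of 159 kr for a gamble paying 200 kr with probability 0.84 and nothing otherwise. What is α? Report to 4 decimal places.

α ≈ 0.7600

The lottery's expected utility is 0.84·u(200) + 0.16·u(0) = 0.84·200^α (since u(0) = 0 for α > 0).
Indifference: 159^α = 0.84·200^α, so (159/200)^α = 0.84.
Taking logs: α·ln(159/200) = ln(0.84), so α = -0.1743534 / -0.2294132 ≈ 0.7600.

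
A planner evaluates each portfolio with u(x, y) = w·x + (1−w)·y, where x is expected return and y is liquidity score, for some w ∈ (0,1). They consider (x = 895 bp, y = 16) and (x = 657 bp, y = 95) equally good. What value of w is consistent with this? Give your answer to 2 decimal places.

Equating utilities: w·895 + (1−w)·16 = w·657 + (1−w)·95.
w·(895−657) = (1−w)·(95−16), i.e. w·238 = (1−w)·79.
So w/(1−w) = 79/238 = 0.3319, giving w = 79/(238+79) = 0.25.

w = 0.25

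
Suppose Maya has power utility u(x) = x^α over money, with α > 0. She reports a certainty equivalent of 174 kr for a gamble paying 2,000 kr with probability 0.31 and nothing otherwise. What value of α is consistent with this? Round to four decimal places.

Since u(0) = 0, the lottery's EU is 0.31·2000^α.
Equating: 174^α = 0.31·2000^α, i.e. 0.0870^α = 0.31.
α = ln(0.31) / ln(174/2000) = -1.1711830/-2.4418472 ≈ 0.4796.

α ≈ 0.4796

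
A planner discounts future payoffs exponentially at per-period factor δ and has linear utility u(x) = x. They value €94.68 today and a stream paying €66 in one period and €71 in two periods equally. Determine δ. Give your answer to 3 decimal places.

δ ≈ 0.780

Equating present values: 94.68 = 66δ + 71δ².
Rearranged: 71δ² + 66δ − 94.68 = 0.
δ = (−66 + √(66² + 4·71·94.68)) / (2·71) = (−66 + √31245.12) / 142 ≈ 0.780.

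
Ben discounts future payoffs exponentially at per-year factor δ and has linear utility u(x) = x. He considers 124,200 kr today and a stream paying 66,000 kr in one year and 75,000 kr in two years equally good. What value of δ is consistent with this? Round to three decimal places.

δ ≈ 0.920

The stream is worth 66000δ + 75000δ² today, so 66000δ + 75000δ² = 124200.
Rearranged: 75000δ² + 66000δ − 124200 = 0.
By the quadratic formula (taking the positive root), δ = (−66000 + √41616000000.00) / 150000 ≈ 0.920.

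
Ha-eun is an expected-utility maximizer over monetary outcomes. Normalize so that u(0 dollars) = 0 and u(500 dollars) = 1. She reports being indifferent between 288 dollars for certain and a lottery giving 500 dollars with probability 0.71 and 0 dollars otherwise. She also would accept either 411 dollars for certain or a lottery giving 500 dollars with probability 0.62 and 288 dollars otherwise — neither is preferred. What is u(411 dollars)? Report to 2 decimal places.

From the first indifference, u(288 dollars) = 0.71·u(500 dollars) + 0.29·u(0 dollars) = 0.71·1 + 0.29·0 = 0.71.
Then u(411 dollars) = 0.62·u(500 dollars) + 0.38·u(288 dollars) = 0.62·1.00 + 0.38·0.71 = 0.8898.

0.89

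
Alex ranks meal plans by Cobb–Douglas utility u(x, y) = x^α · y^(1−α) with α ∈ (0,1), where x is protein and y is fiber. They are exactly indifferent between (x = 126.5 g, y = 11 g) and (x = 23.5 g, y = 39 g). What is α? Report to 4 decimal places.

The Cobb–Douglas utilities coincide, so 126.5^α·11^(1−α) = 23.5^α·39^(1−α).
Rearrange to (126.5/23.5)^α = (39/11)^(1−α) and take logs: α·1.6832419 = (1−α)·1.2656664.
So α/(1−α) = (1.2656664)/(1.6832419) = 0.7519219, and α = 0.7519219/1.7519219 ≈ 0.4292.

α ≈ 0.4292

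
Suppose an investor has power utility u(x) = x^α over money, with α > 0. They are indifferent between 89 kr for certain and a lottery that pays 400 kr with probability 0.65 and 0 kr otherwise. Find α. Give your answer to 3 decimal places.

Since u(0) = 0, the lottery's EU is 0.65·400^α.
Indifference: 89^α = 0.65·400^α, so (89/400)^α = 0.65.
Take logs: α = ln 0.65 / ln(89/400) ≈ 0.28665.

α ≈ 0.287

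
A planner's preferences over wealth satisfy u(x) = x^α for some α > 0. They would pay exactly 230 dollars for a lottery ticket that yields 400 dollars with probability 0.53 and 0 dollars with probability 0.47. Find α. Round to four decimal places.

α ≈ 1.1473

Since u(0) = 0, the lottery's EU is 0.53·400^α.
Setting u(230) equal to that: 230^α = 0.53·400^α ⇒ (230/400)^α = 0.53.
Taking logs: α·ln(230/400) = ln(0.53), so α = -0.6348783 / -0.5533852 ≈ 1.1473.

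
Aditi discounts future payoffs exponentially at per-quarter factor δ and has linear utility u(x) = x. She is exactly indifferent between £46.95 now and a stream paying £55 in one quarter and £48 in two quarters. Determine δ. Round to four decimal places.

Equating present values: 46.95 = 55δ + 48δ².
So 48δ² + 55δ − 46.95 = 0.
The positive root is δ = [−55 + √(55² + 4·48·46.95)] / (2·48) = (−55 + 109.724)/96 ≈ 0.5700.

δ ≈ 0.5700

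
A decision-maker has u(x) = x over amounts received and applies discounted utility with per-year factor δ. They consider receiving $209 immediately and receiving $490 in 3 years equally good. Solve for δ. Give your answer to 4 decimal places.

Equating discounted utilities: u(209) = δ^3·u(490) ⇒ δ^3 = u(209)/u(490).
With u(x) = x: δ^3 = 209/490 = 0.42653.
So δ = 0.42653^(1/3) ≈ 0.7527.

δ ≈ 0.7527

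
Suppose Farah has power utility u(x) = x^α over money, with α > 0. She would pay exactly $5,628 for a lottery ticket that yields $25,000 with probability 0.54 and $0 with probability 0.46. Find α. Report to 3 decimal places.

Since u(0) = 0, the lottery's EU is 0.54·25000^α.
Setting u(5628) equal to that: 5628^α = 0.54·25000^α ⇒ (5628/25000)^α = 0.54.
Taking logs: α·ln(5628/25000) = ln(0.54), so α = -0.616186 / -1.491122 ≈ 0.413.

α ≈ 0.413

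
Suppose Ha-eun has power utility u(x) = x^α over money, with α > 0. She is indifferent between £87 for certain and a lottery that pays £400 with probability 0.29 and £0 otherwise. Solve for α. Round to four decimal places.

α ≈ 0.8114

Since u(0) = 0, the lottery's EU is 0.29·400^α.
Equating: 87^α = 0.29·400^α, i.e. 0.2175^α = 0.29.
Taking logs: α·ln(87/400) = ln(0.29), so α = -1.2378744 / -1.5255564 ≈ 0.8114.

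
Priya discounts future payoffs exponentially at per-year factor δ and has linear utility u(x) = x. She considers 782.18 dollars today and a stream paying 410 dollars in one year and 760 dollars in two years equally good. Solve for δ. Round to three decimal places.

δ ≈ 0.780

The stream is worth 410δ + 760δ² today, so 410δ + 760δ² = 782.18.
Rearranged: 760δ² + 410δ − 782.18 = 0.
δ = (−410 + √(410² + 4·760·782.18)) / (2·760) = (−410 + √2545927.20) / 1520 ≈ 0.780.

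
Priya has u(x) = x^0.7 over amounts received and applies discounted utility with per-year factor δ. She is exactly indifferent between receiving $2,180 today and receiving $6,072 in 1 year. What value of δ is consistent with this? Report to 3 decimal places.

δ ≈ 0.488

Indifference means u(2180) = δ · u(6072), so δ = u(2180)/u(6072).
With u(x) = x^0.7: δ = 2180^0.7/6072^0.7 = (2180/6072)^0.7 = 0.48819.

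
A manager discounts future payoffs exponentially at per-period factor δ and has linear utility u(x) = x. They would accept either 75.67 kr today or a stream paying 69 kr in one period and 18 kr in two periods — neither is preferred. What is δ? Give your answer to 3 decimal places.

δ ≈ 0.890

Equating present values: 75.67 = 69δ + 18δ².
Rearranged: 18δ² + 69δ − 75.67 = 0.
The positive root is δ = [−69 + √(69² + 4·18·75.67)] / (2·18) = (−69 + 101.041)/36 ≈ 0.890.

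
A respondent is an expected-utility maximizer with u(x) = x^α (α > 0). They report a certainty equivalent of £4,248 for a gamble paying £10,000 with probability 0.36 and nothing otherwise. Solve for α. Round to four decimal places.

EU(lottery) = 0.36·10000^α + 0.64·0 = 0.36·10000^α.
Equating: 4248^α = 0.36·10000^α, i.e. 0.4248^α = 0.36.
Taking logs: α·ln(4248/10000) = ln(0.36), so α = -1.0216512 / -0.8561368 ≈ 1.1933.

α ≈ 1.1933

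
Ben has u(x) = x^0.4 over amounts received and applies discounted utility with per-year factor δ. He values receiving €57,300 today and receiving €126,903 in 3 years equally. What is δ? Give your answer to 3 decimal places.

δ ≈ 0.899

The payoff in 3 years is discounted by δ^3, so u(57300) = δ^3·u(126903) and δ^3 = u(57300)/u(126903).
Since u(x) = x^0.4, δ^3 = (57300/126903)^0.4 = 0.45153^0.4 = 0.72757.
So δ = 0.72757^(1/3) ≈ 0.899.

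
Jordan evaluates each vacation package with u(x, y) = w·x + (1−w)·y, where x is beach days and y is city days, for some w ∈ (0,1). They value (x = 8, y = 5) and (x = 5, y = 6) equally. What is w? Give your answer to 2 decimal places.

Indifference: w·8 + (1−w)·5 = w·5 + (1−w)·6.
w·(8−5) = (1−w)·(6−5), i.e. w·3 = (1−w)·1.
Hence w = 1/(3+1) = 1/4 = 0.25.

w = 0.25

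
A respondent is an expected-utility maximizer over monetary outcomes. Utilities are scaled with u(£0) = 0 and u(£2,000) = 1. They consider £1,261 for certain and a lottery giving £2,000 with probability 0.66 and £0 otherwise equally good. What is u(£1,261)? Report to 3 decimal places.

By the standard-gamble method, u(£1,261) is just the indifference probability on the best outcome: 0.66.

0.660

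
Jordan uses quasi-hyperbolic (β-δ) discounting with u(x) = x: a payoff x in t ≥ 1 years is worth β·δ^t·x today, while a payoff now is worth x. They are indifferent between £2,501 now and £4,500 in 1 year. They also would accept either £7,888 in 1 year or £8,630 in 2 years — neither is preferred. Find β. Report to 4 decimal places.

β ≈ 0.6081

From the later pair, β·δ^1·7888 = β·δ^2·8630; dividing through, δ = 7888/8630 = 0.91402.
The first indifference: 2501 = β·δ·4500, so β = 2501/(δ·4500) = 2501/(0.91402·4500) ≈ 0.6081.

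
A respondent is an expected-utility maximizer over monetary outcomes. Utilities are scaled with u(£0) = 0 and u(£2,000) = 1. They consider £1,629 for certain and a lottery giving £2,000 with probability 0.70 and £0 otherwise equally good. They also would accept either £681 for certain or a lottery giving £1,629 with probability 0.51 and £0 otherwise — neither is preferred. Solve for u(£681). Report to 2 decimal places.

From the first indifference, u(£1,629) = 0.70·u(£2,000) + 0.30·u(£0) = 0.70·1 + 0.30·0 = 0.70.
The second indifference gives u(£681) = 0.51·u(£1,629) + 0.49·u(£0) = 0.51·0.70 + 0.49·0.00 = 0.3570.

0.36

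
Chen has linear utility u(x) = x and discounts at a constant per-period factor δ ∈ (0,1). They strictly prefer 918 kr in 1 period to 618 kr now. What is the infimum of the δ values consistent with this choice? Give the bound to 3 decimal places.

The preference means 618 < δ·918.
So δ > 618/918 = 0.67320.

δ > 0.673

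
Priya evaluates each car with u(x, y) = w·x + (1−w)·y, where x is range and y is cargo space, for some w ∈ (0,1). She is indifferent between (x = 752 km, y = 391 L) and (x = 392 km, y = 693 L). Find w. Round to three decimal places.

w = 0.456

u(752,391) = u(392,693) means w·752 + (1−w)·391 = w·392 + (1−w)·693.
w·(752−392) = (1−w)·(693−391), i.e. w·360 = (1−w)·302.
Hence w = 302/(360+302) = 302/662 = 0.456.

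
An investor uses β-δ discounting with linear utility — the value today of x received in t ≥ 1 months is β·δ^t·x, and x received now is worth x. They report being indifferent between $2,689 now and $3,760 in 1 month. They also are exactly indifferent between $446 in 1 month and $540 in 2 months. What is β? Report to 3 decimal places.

The second indifference involves only future payoffs, so β cancels: β·δ^1·446 = β·δ^2·540, giving δ = 446/540 = 0.82593.
Now use the now-vs-future pair: 2689 = β·δ·3760 gives β = 2689/(0.82593·3760) ≈ 0.866.

β ≈ 0.866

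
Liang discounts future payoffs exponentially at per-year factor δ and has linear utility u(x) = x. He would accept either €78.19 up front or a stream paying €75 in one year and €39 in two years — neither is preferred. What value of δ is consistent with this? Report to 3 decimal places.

δ ≈ 0.750

Present value of the stream is 75·δ + 39·δ². Indifference gives 75δ + 39δ² = 78.19.
Rearranged: 39δ² + 75δ − 78.19 = 0.
δ = (−75 + √(75² + 4·39·78.19)) / (2·39) = (−75 + √17822.64) / 78 ≈ 0.750.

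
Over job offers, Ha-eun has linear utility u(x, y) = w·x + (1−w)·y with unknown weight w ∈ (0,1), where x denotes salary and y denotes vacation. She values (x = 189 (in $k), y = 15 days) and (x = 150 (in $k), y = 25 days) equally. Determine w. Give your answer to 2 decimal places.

Indifference: w·189 + (1−w)·15 = w·150 + (1−w)·25.
w·(189−150) = (1−w)·(25−15), i.e. w·39 = (1−w)·10.
So w/(1−w) = 10/39 = 0.2564, giving w = 10/(39+10) = 0.20.

w = 0.20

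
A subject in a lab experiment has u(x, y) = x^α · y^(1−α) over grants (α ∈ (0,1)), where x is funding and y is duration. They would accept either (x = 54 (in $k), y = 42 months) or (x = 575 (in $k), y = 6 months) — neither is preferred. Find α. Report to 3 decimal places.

The Cobb–Douglas utilities coincide, so 54^α·42^(1−α) = 575^α·6^(1−α).
Taking logs: α·ln 54 + (1−α)·ln 42 = α·ln 575 + (1−α)·ln 6, i.e. α·-2.365386 = (1−α)·-1.945910.
So α/(1−α) = (-1.945910)/(-2.365386) = 0.822661, and α = 0.822661/1.822661 ≈ 0.451.

α ≈ 0.451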